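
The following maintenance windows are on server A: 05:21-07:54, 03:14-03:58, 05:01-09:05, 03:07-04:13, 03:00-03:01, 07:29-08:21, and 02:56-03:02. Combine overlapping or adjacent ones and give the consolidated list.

Sort by start: 02:56-03:02, 03:00-03:01, 03:07-04:13, 03:14-03:58, 05:01-09:05, 05:21-07:54, 07:29-08:21.
03:00-03:01 overlaps/touches 02:56-03:02 → extend to 02:56-03:02.
03:07-04:13 is disjoint → start new block.
03:14-03:58 overlaps/touches 03:07-04:13 → extend to 03:07-04:13.
05:01-09:05 is disjoint → start new block.
05:21-07:54 overlaps/touches 05:01-09:05 → extend to 05:01-09:05.
07:29-08:21 overlaps/touches 05:01-09:05 → extend to 05:01-09:05.

02:56-03:02, 03:07-04:13, 05:01-09:05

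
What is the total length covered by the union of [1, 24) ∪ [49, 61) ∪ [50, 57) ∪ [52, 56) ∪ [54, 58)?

35

Merged: [1, 24), [49, 61).
Lengths: 23 + 12 = 35.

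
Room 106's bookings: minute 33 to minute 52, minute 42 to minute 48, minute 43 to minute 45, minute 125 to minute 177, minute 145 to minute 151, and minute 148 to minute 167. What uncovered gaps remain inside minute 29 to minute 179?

minute 29 to minute 33, minute 52 to minute 125, minute 177 to minute 179

After merging, the occupied span is minute 33 to minute 52, minute 125 to minute 177.
Uncovered inside minute 29 to minute 179: minute 29 to minute 33, minute 52 to minute 125, minute 177 to minute 179.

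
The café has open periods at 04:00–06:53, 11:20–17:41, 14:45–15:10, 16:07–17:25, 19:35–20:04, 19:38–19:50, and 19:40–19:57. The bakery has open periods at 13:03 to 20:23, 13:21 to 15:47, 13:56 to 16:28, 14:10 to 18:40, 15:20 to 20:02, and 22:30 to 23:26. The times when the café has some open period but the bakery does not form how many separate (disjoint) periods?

2

First set merges to 04:00–06:53, 11:20–17:41, 19:35–20:04.
Second set merges to 13:03–20:23, 22:30–23:26.
A \ B = 04:00–06:53, 11:20–13:03.
That is 2 disjoint pieces.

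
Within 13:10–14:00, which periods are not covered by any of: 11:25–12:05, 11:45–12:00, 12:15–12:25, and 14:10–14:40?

13:10-14:00

Covered (merged): 11:25-12:05, 12:15-12:25, 14:10-14:40.
Complement within 13:10-14:00: 13:10-14:00.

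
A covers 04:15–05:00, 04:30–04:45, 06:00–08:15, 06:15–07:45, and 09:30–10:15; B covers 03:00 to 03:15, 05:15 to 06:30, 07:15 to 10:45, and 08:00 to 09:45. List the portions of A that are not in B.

Merge the first list: 04:15–05:00, 06:00–08:15, 09:30–10:15.
Merge the second list: 03:00–03:15, 05:15–06:30, 07:15–10:45.
04:15–05:00: no B overlap → unchanged.
06:00–08:15 minus B → 06:30–07:15.
09:30–10:15: fully covered by B → removed.

04:15–05:00, 06:30–07:15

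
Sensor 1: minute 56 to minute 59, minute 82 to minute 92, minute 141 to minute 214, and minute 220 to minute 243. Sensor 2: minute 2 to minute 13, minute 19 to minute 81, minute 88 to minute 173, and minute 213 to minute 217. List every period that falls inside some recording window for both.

minute 56 to minute 59, minute 88 to minute 92, minute 141 to minute 173, minute 213 to minute 214

minute 56 to minute 59 meets the second set on minute 56 to minute 59.
minute 82 to minute 92 meets the second set on minute 88 to minute 92.
minute 141 to minute 214 meets the second set on minute 141 to minute 173, minute 213 to minute 214.
minute 220 to minute 243: no overlap with the second set.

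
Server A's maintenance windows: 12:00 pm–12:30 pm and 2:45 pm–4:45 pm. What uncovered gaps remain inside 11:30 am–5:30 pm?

11:30 am–12:00 pm, 12:30 pm–2:45 pm, 4:45 pm–5:30 pm

The merged coverage is 12:00 pm–12:30 pm, 2:45 pm–4:45 pm.
Uncovered inside 11:30 am–5:30 pm: 11:30 am–12:00 pm, 12:30 pm–2:45 pm, 4:45 pm–5:30 pm.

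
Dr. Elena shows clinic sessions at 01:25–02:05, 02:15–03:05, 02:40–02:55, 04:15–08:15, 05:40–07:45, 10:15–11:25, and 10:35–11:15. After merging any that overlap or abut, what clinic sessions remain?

02:15–03:05 is disjoint → start new block.
02:40–02:55 overlaps/touches 02:15–03:05 → extend to 02:15–03:05.
04:15–08:15 is disjoint → start new block.
05:40–07:45 overlaps/touches 04:15–08:15 → extend to 04:15–08:15.
10:15–11:25 is disjoint → start new block.
10:35–11:15 overlaps/touches 10:15–11:25 → extend to 10:15–11:25.

01:25–02:05, 02:15–03:05, 04:15–08:15, 10:15–11:25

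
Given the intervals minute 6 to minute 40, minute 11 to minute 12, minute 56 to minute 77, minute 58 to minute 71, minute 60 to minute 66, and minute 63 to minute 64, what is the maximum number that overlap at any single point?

4

Walk the sorted start/end points keeping a running depth.
The depth first hits 4 at minute 63.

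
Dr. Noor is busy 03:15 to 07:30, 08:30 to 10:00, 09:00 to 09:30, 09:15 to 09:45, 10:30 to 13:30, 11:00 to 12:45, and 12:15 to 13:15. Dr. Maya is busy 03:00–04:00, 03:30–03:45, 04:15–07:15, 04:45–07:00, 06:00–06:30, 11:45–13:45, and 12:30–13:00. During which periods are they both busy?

03:15–04:00, 04:15–07:15, 11:45–13:30

A, merged: 03:15–07:30, 08:30–10:00, 10:30–13:30.
B, merged: 03:00–04:00, 04:15–07:15, 11:45–13:45.
03:15–07:30 overlaps B on 03:15–04:00, 04:15–07:15.
08:30–10:00 falls entirely outside B.
10:30–13:30 overlaps B on 11:45–13:30.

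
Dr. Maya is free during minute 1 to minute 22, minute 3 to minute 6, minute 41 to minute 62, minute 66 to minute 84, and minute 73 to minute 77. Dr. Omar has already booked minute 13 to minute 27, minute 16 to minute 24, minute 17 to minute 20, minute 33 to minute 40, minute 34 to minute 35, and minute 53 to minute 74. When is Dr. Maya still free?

minute 1 to minute 13, minute 41 to minute 53, minute 74 to minute 84

First set merges to minute 1 to minute 22, minute 41 to minute 62, minute 66 to minute 84.
Second set merges to minute 13 to minute 27, minute 33 to minute 40, minute 53 to minute 74.
minute 1 to minute 22 minus B → minute 1 to minute 13.
minute 41 to minute 62 minus B → minute 41 to minute 53.
minute 66 to minute 84 minus B → minute 74 to minute 84.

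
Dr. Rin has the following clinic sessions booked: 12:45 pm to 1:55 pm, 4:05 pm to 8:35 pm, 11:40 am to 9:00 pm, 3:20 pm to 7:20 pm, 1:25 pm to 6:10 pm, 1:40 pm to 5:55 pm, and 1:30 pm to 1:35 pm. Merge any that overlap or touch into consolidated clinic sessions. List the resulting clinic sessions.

Sort by start: 11:40 am–9:00 pm, 12:45 pm–1:55 pm, 1:25 pm–6:10 pm, 1:30 pm–1:35 pm, 1:40 pm–5:55 pm, 3:20 pm–7:20 pm, 4:05 pm–8:35 pm.
12:45 pm–1:55 pm overlaps/touches 11:40 am–9:00 pm → extend to 11:40 am–9:00 pm.
1:25 pm–6:10 pm overlaps/touches 11:40 am–9:00 pm → extend to 11:40 am–9:00 pm.
1:30 pm–1:35 pm overlaps/touches 11:40 am–9:00 pm → extend to 11:40 am–9:00 pm.
1:40 pm–5:55 pm overlaps/touches 11:40 am–9:00 pm → extend to 11:40 am–9:00 pm.
3:20 pm–7:20 pm overlaps/touches 11:40 am–9:00 pm → extend to 11:40 am–9:00 pm.
4:05 pm–8:35 pm overlaps/touches 11:40 am–9:00 pm → extend to 11:40 am–9:00 pm.

11:40 am–9:00 pm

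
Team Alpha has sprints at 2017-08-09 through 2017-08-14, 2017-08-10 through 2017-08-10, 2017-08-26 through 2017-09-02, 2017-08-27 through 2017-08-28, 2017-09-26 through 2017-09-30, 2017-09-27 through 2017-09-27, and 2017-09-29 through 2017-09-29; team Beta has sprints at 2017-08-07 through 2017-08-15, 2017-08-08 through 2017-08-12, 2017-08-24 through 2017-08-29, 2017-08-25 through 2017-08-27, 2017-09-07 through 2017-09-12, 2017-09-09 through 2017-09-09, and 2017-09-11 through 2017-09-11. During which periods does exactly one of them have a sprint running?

2017-08-07 through 2017-08-08, 2017-08-15 through 2017-08-15, 2017-08-24 through 2017-08-25, 2017-08-30 through 2017-09-02, 2017-09-07 through 2017-09-12, 2017-09-26 through 2017-09-30

A, merged: 2017-08-09 through 2017-08-14, 2017-08-26 through 2017-09-02, 2017-09-26 through 2017-09-30.
B, merged: 2017-08-07 through 2017-08-15, 2017-08-24 through 2017-08-29, 2017-09-07 through 2017-09-12.
A but not B: 2017-08-30 through 2017-09-02, 2017-09-26 through 2017-09-30.
B but not A: 2017-08-07 through 2017-08-08, 2017-08-15 through 2017-08-15, 2017-08-24 through 2017-08-25, 2017-09-07 through 2017-09-12.
Combining gives A △ B.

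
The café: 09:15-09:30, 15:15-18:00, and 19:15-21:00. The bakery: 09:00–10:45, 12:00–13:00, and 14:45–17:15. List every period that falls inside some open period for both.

09:15–09:30, 15:15–17:15

09:15–09:30 ∩ B → 09:15–09:30.
15:15–18:00 ∩ B → 15:15–17:15.
19:15–21:00 meets no B interval.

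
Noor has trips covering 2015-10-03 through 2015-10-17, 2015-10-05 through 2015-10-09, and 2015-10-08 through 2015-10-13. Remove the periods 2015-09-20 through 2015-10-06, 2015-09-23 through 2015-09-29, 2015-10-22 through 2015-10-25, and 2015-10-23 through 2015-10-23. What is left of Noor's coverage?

First set merges to 2015-10-03 through 2015-10-17.
Second set merges to 2015-09-20 through 2015-10-06, 2015-10-22 through 2015-10-25.
2015-10-03 through 2015-10-17 minus B → 2015-10-07 through 2015-10-17.

2015-10-07 through 2015-10-17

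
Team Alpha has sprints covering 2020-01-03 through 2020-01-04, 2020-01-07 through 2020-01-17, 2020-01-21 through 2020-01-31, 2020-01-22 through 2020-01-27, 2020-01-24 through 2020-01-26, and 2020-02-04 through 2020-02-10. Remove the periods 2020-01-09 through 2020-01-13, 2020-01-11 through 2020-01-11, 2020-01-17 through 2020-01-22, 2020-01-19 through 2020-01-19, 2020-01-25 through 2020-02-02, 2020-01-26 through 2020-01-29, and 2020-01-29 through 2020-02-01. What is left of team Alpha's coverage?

2020-01-03 through 2020-01-04, 2020-01-07 through 2020-01-08, 2020-01-14 through 2020-01-16, 2020-01-23 through 2020-01-24, 2020-02-04 through 2020-02-10

Merge the first list: 2020-01-03 through 2020-01-04, 2020-01-07 through 2020-01-17, 2020-01-21 through 2020-01-31, 2020-02-04 through 2020-02-10.
Merge the second list: 2020-01-09 through 2020-01-13, 2020-01-17 through 2020-01-22, 2020-01-25 through 2020-02-02.
2020-01-03 through 2020-01-04: no B overlap → unchanged.
2020-01-07 through 2020-01-17 minus B → 2020-01-07 through 2020-01-08, 2020-01-14 through 2020-01-16.
2020-01-21 through 2020-01-31 minus B → 2020-01-23 through 2020-01-24.
2020-02-04 through 2020-02-10: no B overlap → unchanged.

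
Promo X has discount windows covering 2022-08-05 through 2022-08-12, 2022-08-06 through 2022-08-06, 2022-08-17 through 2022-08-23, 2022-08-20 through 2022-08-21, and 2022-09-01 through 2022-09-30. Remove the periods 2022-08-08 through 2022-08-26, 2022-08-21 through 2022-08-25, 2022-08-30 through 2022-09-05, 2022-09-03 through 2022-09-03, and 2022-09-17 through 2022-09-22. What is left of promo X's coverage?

2022-08-05 through 2022-08-07, 2022-09-06 through 2022-09-16, 2022-09-23 through 2022-09-30

Merge the first list: 2022-08-05 through 2022-08-12, 2022-08-17 through 2022-08-23, 2022-09-01 through 2022-09-30.
Merge the second list: 2022-08-08 through 2022-08-26, 2022-08-30 through 2022-09-05, 2022-09-17 through 2022-09-22.
2022-08-05 through 2022-08-12 with B removed leaves 2022-08-05 through 2022-08-07.
2022-08-17 through 2022-08-23 lies entirely inside B → drops out.
2022-09-01 through 2022-09-30 with B removed leaves 2022-09-06 through 2022-09-16, 2022-09-23 through 2022-09-30.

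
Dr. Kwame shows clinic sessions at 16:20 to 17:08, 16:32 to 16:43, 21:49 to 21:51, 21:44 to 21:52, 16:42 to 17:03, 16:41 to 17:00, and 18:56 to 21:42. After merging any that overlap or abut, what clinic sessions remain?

16:20–17:08, 18:56–21:42, 21:44–21:52

Sort by start: 16:20–17:08, 16:32–16:43, 16:41–17:00, 16:42–17:03, 18:56–21:42, 21:44–21:52, 21:49–21:51.
16:32–16:43 overlaps/touches 16:20–17:08 → extend to 16:20–17:08.
16:41–17:00 overlaps/touches 16:20–17:08 → extend to 16:20–17:08.
16:42–17:03 overlaps/touches 16:20–17:08 → extend to 16:20–17:08.
18:56–21:42 is disjoint → start new block.
21:44–21:52 is disjoint → start new block.
21:49–21:51 overlaps/touches 21:44–21:52 → extend to 21:44–21:52.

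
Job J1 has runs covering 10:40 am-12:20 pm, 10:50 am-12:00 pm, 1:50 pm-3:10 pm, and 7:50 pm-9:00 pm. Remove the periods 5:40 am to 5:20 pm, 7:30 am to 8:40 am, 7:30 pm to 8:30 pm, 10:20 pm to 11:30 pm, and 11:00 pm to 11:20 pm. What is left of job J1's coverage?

First set merges to 10:40 am–12:20 pm, 1:50 pm–3:10 pm, 7:50 pm–9:00 pm.
Second set merges to 5:40 am–5:20 pm, 7:30 pm–8:30 pm, 10:20 pm–11:30 pm.
10:40 am–12:20 pm: fully covered by B → removed.
1:50 pm–3:10 pm: fully covered by B → removed.
7:50 pm–9:00 pm minus B → 8:30 pm–9:00 pm.

8:30 pm–9:00 pm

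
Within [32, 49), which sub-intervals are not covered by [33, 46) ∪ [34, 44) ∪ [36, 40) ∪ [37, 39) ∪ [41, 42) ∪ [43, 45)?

Covered (merged): [33, 46).
Gaps within [32, 49): [32, 33), [46, 49).

[32, 33) ∪ [46, 49)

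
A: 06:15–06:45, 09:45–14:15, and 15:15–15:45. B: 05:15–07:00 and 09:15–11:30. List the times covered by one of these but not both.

05:15–06:15, 06:45–07:00, 09:15–09:45, 11:30–14:15, 15:15–15:45

A but not B: 11:30–14:15, 15:15–15:45.
B but not A: 05:15–06:15, 06:45–07:00, 09:15–09:45.
Combining gives A △ B.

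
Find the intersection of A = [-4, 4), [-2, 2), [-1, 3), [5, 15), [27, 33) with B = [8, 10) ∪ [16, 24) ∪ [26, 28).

Merge the first list: [-4, 4), [5, 15), [27, 33).
[-4, 4) falls entirely outside B.
[5, 15) overlaps B on [8, 10).
[27, 33) overlaps B on [27, 28).

[8, 10) ∪ [27, 28)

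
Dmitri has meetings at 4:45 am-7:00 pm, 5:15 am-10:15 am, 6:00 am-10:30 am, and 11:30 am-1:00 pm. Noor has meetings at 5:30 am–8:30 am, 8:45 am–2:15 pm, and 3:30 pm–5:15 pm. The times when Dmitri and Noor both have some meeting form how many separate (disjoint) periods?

Merge the first list: 4:45 am–7:00 pm.
A ∩ B = 5:30 am–8:30 am, 8:45 am–2:15 pm, 3:30 pm–5:15 pm.
That is 3 disjoint pieces.

3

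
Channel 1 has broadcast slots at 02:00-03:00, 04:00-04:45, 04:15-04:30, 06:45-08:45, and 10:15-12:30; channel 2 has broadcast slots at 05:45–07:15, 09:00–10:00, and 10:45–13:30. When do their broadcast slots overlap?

06:45-07:15, 10:45-12:30

First set merges to 02:00-03:00, 04:00-04:45, 06:45-08:45, 10:15-12:30.
02:00-03:00 falls entirely outside B.
04:00-04:45 falls entirely outside B.
06:45-08:45 overlaps B on 06:45-07:15.
10:15-12:30 overlaps B on 10:45-12:30.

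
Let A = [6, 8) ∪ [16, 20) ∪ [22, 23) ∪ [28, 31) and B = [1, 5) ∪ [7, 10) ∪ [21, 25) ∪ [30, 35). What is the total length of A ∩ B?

3

A ∩ B = [7, 8), [22, 23), [30, 31).
Total: 1 + 1 + 1 = 3.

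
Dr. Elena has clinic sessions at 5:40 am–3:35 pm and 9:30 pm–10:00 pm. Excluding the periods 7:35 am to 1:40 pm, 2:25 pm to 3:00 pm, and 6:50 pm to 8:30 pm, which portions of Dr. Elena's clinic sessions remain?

5:40 am–7:35 am, 1:40 pm–2:25 pm, 3:00 pm–3:35 pm, 9:30 pm–10:00 pm

5:40 am–3:35 pm \ B = 5:40 am–7:35 am, 1:40 pm–2:25 pm, 3:00 pm–3:35 pm.
9:30 pm–10:00 pm: nothing removed.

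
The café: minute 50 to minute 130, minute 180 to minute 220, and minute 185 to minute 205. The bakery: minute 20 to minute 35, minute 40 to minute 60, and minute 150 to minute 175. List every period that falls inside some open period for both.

A, merged: minute 50 to minute 130, minute 180 to minute 220.
minute 50 to minute 130 overlaps B on minute 50 to minute 60.
minute 180 to minute 220 falls entirely outside B.

minute 50 to minute 60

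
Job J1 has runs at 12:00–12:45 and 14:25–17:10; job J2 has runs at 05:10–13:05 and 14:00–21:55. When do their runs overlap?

12:00–12:45, 14:25–17:10

12:00–12:45 overlaps B on 12:00–12:45.
14:25–17:10 overlaps B on 14:25–17:10.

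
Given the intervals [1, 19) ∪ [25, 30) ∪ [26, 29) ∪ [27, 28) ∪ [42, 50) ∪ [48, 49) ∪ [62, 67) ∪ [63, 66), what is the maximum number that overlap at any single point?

3

At 27, 3 of the intervals are simultaneously active.
No point has more.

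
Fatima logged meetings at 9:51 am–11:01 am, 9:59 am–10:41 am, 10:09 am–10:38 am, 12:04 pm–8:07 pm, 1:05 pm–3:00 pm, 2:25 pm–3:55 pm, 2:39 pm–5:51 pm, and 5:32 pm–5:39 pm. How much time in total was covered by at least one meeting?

9 h 13 min

Merged: 9:51 am-11:01 am, 12:04 pm-8:07 pm.
Lengths: 1 h 10 min + 8 h 3 min = 9 h 13 min.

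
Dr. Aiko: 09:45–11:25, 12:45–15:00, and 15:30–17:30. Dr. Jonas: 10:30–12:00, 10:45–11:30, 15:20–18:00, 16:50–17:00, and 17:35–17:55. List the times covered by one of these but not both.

Merge the second list: 10:30-12:00, 15:20-18:00.
A but not B: 09:45-10:30, 12:45-15:00.
B but not A: 11:25-12:00, 15:20-15:30, 17:30-18:00.
Combining gives A △ B.

09:45-10:30, 11:25-12:00, 12:45-15:00, 15:20-15:30, 17:30-18:00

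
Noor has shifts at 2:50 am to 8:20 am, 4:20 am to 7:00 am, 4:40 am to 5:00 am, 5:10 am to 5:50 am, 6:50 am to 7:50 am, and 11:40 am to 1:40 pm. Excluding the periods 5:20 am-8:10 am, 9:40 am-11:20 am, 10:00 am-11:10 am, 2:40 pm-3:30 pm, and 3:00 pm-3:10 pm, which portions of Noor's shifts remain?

A, merged: 2:50 am-8:20 am, 11:40 am-1:40 pm.
B, merged: 5:20 am-8:10 am, 9:40 am-11:20 am, 2:40 pm-3:30 pm.
2:50 am-8:20 am with B removed leaves 2:50 am-5:20 am, 8:10 am-8:20 am.
11:40 am-1:40 pm is untouched.

2:50 am-5:20 am, 8:10 am-8:20 am, 11:40 am-1:40 pm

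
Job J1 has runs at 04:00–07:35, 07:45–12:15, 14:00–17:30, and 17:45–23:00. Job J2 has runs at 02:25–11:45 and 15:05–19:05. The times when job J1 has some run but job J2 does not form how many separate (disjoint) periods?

3

A \ B = 11:45-12:15, 14:00-15:05, 19:05-23:00.
That is 3 disjoint pieces.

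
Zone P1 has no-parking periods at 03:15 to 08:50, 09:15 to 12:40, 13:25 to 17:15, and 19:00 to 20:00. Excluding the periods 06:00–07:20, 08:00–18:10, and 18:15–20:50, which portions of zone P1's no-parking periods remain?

03:15–06:00, 07:20–08:00

03:15–08:50 with B removed leaves 03:15–06:00, 07:20–08:00.
09:15–12:40 lies entirely inside B → drops out.
13:25–17:15 lies entirely inside B → drops out.
19:00–20:00 lies entirely inside B → drops out.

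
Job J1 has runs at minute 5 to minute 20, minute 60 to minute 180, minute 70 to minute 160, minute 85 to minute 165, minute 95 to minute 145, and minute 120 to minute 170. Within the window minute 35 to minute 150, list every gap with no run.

minute 35 to minute 60

Covered (merged): minute 5 to minute 20, minute 60 to minute 180.
Complement within minute 35 to minute 150: minute 35 to minute 60.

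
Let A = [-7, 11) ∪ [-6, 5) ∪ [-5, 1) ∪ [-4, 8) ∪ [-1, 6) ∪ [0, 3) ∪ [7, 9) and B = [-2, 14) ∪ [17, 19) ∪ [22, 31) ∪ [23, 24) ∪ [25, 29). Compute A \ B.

First set merges to [-7, 11).
Second set merges to [-2, 14), [17, 19), [22, 31).
[-7, 11) with B removed leaves [-7, -2).

[-7, -2)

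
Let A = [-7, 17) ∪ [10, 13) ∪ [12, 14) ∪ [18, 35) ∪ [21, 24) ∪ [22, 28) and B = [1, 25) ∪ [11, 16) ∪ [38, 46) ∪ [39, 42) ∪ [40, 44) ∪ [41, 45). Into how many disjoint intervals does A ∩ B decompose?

A, merged: [-7, 17), [18, 35).
B, merged: [1, 25), [38, 46).
A ∩ B = [1, 17), [18, 25).
That is 2 disjoint pieces.

2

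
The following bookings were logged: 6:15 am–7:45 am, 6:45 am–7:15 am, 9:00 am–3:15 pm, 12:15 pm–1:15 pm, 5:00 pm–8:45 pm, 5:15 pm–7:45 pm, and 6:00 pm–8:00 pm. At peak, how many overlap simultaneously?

3

At 6:00 pm, 3 of the intervals are simultaneously active.
No point has more.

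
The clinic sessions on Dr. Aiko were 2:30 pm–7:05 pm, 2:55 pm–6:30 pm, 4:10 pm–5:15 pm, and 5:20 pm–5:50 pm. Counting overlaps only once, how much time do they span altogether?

4 h 35 min

Merged: 2:30 pm-7:05 pm.
Length: 4 h 35 min.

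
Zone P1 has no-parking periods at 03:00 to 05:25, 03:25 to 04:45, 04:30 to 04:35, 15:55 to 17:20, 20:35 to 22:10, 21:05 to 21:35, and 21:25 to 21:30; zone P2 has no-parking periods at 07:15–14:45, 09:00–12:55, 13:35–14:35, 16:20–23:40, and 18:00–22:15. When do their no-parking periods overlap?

A, merged: 03:00–05:25, 15:55–17:20, 20:35–22:10.
B, merged: 07:15–14:45, 16:20–23:40.
03:00–05:25: no overlap with the second set.
15:55–17:20 meets the second set on 16:20–17:20.
20:35–22:10 meets the second set on 20:35–22:10.

16:20–17:20, 20:35–22:10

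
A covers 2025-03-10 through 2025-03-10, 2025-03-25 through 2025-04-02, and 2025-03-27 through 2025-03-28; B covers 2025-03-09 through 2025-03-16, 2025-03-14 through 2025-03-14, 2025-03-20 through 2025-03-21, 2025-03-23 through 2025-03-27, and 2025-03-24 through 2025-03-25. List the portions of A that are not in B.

Merge the first list: 2025-03-10 through 2025-03-10, 2025-03-25 through 2025-04-02.
Merge the second list: 2025-03-09 through 2025-03-16, 2025-03-20 through 2025-03-21, 2025-03-23 through 2025-03-27.
2025-03-10 through 2025-03-10: fully covered by B → removed.
2025-03-25 through 2025-04-02 minus B → 2025-03-28 through 2025-04-02.

2025-03-28 through 2025-04-02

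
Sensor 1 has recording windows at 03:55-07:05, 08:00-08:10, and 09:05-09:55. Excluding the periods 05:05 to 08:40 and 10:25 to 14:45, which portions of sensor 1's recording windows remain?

03:55–05:05, 09:05–09:55

03:55–07:05 with B removed leaves 03:55–05:05.
08:00–08:10 lies entirely inside B → drops out.
09:05–09:55 is untouched.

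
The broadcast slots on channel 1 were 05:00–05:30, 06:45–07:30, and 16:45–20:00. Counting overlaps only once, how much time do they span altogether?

4 h 30 min

Merged: 05:00-05:30, 06:45-07:30, 16:45-20:00.
Lengths: 30 min + 45 min + 3 h 15 min = 4 h 30 min.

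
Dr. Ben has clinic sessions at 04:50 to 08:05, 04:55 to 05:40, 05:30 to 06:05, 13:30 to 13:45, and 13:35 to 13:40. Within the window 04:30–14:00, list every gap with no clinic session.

04:30-04:50, 08:05-13:30, 13:45-14:00

After merging, the occupied span is 04:50-08:05, 13:30-13:45.
Uncovered inside 04:30-14:00: 04:30-04:50, 08:05-13:30, 13:45-14:00.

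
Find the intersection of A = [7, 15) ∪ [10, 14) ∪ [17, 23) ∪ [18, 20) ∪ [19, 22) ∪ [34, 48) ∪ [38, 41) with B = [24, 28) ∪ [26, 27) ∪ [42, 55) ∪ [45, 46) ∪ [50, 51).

[42, 48)

A, merged: [7, 15), [17, 23), [34, 48).
B, merged: [24, 28), [42, 55).
[7, 15): no overlap with the second set.
[17, 23): no overlap with the second set.
[34, 48) meets the second set on [42, 48).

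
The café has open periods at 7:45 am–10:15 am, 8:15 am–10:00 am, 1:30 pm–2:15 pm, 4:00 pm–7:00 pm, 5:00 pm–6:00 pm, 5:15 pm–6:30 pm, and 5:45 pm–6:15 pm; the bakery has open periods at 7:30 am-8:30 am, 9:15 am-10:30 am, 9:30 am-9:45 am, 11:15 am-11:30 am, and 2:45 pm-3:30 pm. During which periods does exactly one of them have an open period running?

Merge the first list: 7:45 am-10:15 am, 1:30 pm-2:15 pm, 4:00 pm-7:00 pm.
Merge the second list: 7:30 am-8:30 am, 9:15 am-10:30 am, 11:15 am-11:30 am, 2:45 pm-3:30 pm.
A \ B = 8:30 am-9:15 am, 1:30 pm-2:15 pm, 4:00 pm-7:00 pm.
B \ A = 7:30 am-7:45 am, 10:15 am-10:30 am, 11:15 am-11:30 am, 2:45 pm-3:30 pm.
Union of the two gives the symmetric difference.

7:30 am-7:45 am, 8:30 am-9:15 am, 10:15 am-10:30 am, 11:15 am-11:30 am, 1:30 pm-2:15 pm, 2:45 pm-3:30 pm, 4:00 pm-7:00 pm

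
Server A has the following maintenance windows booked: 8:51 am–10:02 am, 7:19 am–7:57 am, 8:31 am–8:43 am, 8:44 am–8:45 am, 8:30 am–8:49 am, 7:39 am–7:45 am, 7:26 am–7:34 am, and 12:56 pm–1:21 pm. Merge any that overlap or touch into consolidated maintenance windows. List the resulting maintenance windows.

7:19 am–7:57 am, 8:30 am–8:49 am, 8:51 am–10:02 am, 12:56 pm–1:21 pm

Sort by start: 7:19 am–7:57 am, 7:26 am–7:34 am, 7:39 am–7:45 am, 8:30 am–8:49 am, 8:31 am–8:43 am, 8:44 am–8:45 am, 8:51 am–10:02 am, 12:56 pm–1:21 pm.
7:26 am–7:34 am overlaps/touches 7:19 am–7:57 am → extend to 7:19 am–7:57 am.
7:39 am–7:45 am overlaps/touches 7:19 am–7:57 am → extend to 7:19 am–7:57 am.
8:30 am–8:49 am is disjoint → start new block.
8:31 am–8:43 am overlaps/touches 8:30 am–8:49 am → extend to 8:30 am–8:49 am.
8:44 am–8:45 am overlaps/touches 8:30 am–8:49 am → extend to 8:30 am–8:49 am.
8:51 am–10:02 am is disjoint → start new block.
12:56 pm–1:21 pm is disjoint → start new block.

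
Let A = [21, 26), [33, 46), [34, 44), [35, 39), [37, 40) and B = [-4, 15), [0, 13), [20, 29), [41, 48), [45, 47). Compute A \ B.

First set merges to [21, 26), [33, 46).
Second set merges to [-4, 15), [20, 29), [41, 48).
[21, 26): fully covered by B → removed.
[33, 46) minus B → [33, 41).

[33, 41)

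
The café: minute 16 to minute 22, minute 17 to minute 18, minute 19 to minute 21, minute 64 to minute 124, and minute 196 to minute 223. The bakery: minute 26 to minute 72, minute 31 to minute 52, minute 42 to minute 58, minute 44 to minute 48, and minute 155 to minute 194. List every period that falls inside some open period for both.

Merge the first list: minute 16 to minute 22, minute 64 to minute 124, minute 196 to minute 223.
Merge the second list: minute 26 to minute 72, minute 155 to minute 194.
minute 16 to minute 22: no overlap with the second set.
minute 64 to minute 124 meets the second set on minute 64 to minute 72.
minute 196 to minute 223: no overlap with the second set.

minute 64 to minute 72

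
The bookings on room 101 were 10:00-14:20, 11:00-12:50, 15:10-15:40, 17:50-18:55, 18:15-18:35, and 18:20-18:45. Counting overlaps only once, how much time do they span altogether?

Merged: 10:00–14:20, 15:10–15:40, 17:50–18:55.
Lengths: 4 h 20 min + 30 min + 1 h 5 min = 5 h 55 min.

5 h 55 min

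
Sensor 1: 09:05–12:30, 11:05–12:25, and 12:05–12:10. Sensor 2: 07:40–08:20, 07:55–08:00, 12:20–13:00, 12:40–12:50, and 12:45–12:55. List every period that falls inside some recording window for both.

Merge the first list: 09:05-12:30.
Merge the second list: 07:40-08:20, 12:20-13:00.
09:05-12:30 meets the second set on 12:20-12:30.

12:20-12:30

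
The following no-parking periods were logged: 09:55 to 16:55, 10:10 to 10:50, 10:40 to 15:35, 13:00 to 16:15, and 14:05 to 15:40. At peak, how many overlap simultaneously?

At 14:05, 4 of the intervals are simultaneously active.
No point has more.

4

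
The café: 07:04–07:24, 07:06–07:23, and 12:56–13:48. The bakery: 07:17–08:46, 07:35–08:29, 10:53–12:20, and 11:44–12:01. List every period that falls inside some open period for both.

07:17–07:24

Merge the first list: 07:04–07:24, 12:56–13:48.
Merge the second list: 07:17–08:46, 10:53–12:20.
07:04–07:24 overlaps B on 07:17–07:24.
12:56–13:48 falls entirely outside B.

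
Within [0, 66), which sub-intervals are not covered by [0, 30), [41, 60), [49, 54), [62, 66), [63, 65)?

[30, 41) ∪ [60, 62)

The merged coverage is [0, 30), [41, 60), [62, 66).
Gaps within [0, 66): [30, 41), [60, 62).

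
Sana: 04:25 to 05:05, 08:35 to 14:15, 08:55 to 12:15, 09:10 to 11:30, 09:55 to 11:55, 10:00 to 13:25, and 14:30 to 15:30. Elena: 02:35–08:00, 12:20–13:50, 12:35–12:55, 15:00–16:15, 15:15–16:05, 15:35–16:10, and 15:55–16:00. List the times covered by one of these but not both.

Merge the first list: 04:25–05:05, 08:35–14:15, 14:30–15:30.
Merge the second list: 02:35–08:00, 12:20–13:50, 15:00–16:15.
A \ B = 08:35–12:20, 13:50–14:15, 14:30–15:00.
B \ A = 02:35–04:25, 05:05–08:00, 15:30–16:15.
Union of the two gives the symmetric difference.

02:35–04:25, 05:05–08:00, 08:35–12:20, 13:50–14:15, 14:30–15:00, 15:30–16:15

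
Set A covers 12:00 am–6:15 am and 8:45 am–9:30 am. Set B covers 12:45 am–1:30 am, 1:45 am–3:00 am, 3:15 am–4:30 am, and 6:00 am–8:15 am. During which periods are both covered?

12:00 am-6:15 am meets the second set on 12:45 am-1:30 am, 1:45 am-3:00 am, 3:15 am-4:30 am, 6:00 am-6:15 am.
8:45 am-9:30 am: no overlap with the second set.

12:45 am-1:30 am, 1:45 am-3:00 am, 3:15 am-4:30 am, 6:00 am-6:15 am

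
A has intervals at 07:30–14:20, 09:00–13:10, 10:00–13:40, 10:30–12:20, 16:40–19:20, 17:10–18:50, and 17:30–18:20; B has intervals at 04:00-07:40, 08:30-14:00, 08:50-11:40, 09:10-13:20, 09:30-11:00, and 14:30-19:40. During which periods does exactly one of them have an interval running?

Merge the first list: 07:30–14:20, 16:40–19:20.
Merge the second list: 04:00–07:40, 08:30–14:00, 14:30–19:40.
A but not B: 07:40–08:30, 14:00–14:20.
B but not A: 04:00–07:30, 14:30–16:40, 19:20–19:40.
Combining gives A △ B.

04:00–07:30, 07:40–08:30, 14:00–14:20, 14:30–16:40, 19:20–19:40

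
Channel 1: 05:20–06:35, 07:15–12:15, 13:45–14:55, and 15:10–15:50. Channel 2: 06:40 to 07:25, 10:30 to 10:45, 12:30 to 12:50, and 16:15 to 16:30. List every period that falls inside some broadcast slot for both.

07:15–07:25, 10:30–10:45

05:20–06:35 falls entirely outside B.
07:15–12:15 overlaps B on 07:15–07:25, 10:30–10:45.
13:45–14:55 falls entirely outside B.
15:10–15:50 falls entirely outside B.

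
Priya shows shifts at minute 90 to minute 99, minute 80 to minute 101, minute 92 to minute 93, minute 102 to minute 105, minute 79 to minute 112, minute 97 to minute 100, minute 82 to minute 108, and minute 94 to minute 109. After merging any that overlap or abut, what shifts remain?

Sort by start: minute 79 to minute 112, minute 80 to minute 101, minute 82 to minute 108, minute 90 to minute 99, minute 92 to minute 93, minute 94 to minute 109, minute 97 to minute 100, minute 102 to minute 105.
minute 80 to minute 101 overlaps/touches minute 79 to minute 112 → extend to minute 79 to minute 112.
minute 82 to minute 108 overlaps/touches minute 79 to minute 112 → extend to minute 79 to minute 112.
minute 90 to minute 99 overlaps/touches minute 79 to minute 112 → extend to minute 79 to minute 112.
minute 92 to minute 93 overlaps/touches minute 79 to minute 112 → extend to minute 79 to minute 112.
minute 94 to minute 109 overlaps/touches minute 79 to minute 112 → extend to minute 79 to minute 112.
minute 97 to minute 100 overlaps/touches minute 79 to minute 112 → extend to minute 79 to minute 112.
minute 102 to minute 105 overlaps/touches minute 79 to minute 112 → extend to minute 79 to minute 112.

minute 79 to minute 112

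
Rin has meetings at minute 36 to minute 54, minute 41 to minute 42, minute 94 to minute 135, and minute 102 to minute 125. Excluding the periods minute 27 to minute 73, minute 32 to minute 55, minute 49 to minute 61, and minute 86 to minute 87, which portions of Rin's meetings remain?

First set merges to minute 36 to minute 54, minute 94 to minute 135.
Second set merges to minute 27 to minute 73, minute 86 to minute 87.
minute 36 to minute 54 lies entirely inside B → drops out.
minute 94 to minute 135 is untouched.

minute 94 to minute 135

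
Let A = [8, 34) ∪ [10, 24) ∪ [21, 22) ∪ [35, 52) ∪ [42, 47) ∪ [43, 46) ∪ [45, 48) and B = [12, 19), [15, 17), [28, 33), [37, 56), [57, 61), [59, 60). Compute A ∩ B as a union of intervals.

[12, 19) ∪ [28, 33) ∪ [37, 52)

Merge the first list: [8, 34), [35, 52).
Merge the second list: [12, 19), [28, 33), [37, 56), [57, 61).
[8, 34) meets the second set on [12, 19), [28, 33).
[35, 52) meets the second set on [37, 52).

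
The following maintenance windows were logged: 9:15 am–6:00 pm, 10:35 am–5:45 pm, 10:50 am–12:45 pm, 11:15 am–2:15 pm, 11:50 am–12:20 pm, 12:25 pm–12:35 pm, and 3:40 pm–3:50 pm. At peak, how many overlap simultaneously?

5

At 11:50 am, 5 of the intervals are simultaneously active.
No point has more.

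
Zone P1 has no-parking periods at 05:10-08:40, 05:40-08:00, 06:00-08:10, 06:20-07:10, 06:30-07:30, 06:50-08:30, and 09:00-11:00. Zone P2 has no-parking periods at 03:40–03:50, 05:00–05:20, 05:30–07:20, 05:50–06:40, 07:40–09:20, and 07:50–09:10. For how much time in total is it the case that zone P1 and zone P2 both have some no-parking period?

3 h 20 min

Merge the first list: 05:10–08:40, 09:00–11:00.
Merge the second list: 03:40–03:50, 05:00–05:20, 05:30–07:20, 07:40–09:20.
A ∩ B = 05:10–05:20, 05:30–07:20, 07:40–08:40, 09:00–09:20.
Total: 10 min + 1 h 50 min + 1 h + 20 min = 3 h 20 min.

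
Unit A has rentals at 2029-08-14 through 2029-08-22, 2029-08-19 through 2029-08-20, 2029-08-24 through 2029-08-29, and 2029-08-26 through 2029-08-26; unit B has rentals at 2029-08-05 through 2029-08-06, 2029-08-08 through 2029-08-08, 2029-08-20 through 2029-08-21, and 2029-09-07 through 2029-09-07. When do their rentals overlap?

First set merges to 2029-08-14 through 2029-08-22, 2029-08-24 through 2029-08-29.
2029-08-14 through 2029-08-22 overlaps B on 2029-08-20 through 2029-08-21.
2029-08-24 through 2029-08-29 falls entirely outside B.

2029-08-20 through 2029-08-21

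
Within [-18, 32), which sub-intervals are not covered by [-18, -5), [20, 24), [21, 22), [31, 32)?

[-5, 20) ∪ [24, 31)

After merging, the occupied span is [-18, -5), [20, 24), [31, 32).
Uncovered inside [-18, 32): [-5, 20), [24, 31).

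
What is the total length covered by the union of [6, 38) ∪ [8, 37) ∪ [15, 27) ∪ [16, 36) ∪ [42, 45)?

35

Merged: [6, 38), [42, 45).
Lengths: 32 + 3 = 35.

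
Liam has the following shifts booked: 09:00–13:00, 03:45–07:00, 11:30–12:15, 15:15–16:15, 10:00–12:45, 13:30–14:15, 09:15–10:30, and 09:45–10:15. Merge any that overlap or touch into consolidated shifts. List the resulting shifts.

Sort by start: 03:45-07:00, 09:00-13:00, 09:15-10:30, 09:45-10:15, 10:00-12:45, 11:30-12:15, 13:30-14:15, 15:15-16:15.
09:00-13:00 is disjoint → start new block.
09:15-10:30 overlaps/touches 09:00-13:00 → extend to 09:00-13:00.
09:45-10:15 overlaps/touches 09:00-13:00 → extend to 09:00-13:00.
10:00-12:45 overlaps/touches 09:00-13:00 → extend to 09:00-13:00.
11:30-12:15 overlaps/touches 09:00-13:00 → extend to 09:00-13:00.
13:30-14:15 is disjoint → start new block.
15:15-16:15 is disjoint → start new block.

03:45-07:00, 09:00-13:00, 13:30-14:15, 15:15-16:15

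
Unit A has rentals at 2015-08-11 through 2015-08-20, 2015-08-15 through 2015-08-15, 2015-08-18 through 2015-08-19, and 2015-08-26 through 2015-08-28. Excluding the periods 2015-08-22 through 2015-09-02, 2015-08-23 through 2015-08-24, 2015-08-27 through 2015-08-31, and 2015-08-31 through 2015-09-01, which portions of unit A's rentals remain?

2015-08-11 through 2015-08-20

First set merges to 2015-08-11 through 2015-08-20, 2015-08-26 through 2015-08-28.
Second set merges to 2015-08-22 through 2015-09-02.
2015-08-11 through 2015-08-20: nothing removed.
2015-08-26 through 2015-08-28: entirely removed.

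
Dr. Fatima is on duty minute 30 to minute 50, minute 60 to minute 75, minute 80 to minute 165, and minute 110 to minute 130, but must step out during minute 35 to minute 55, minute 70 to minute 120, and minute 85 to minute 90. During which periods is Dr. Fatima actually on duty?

minute 30 to minute 35, minute 60 to minute 70, minute 120 to minute 165

First set merges to minute 30 to minute 50, minute 60 to minute 75, minute 80 to minute 165.
Second set merges to minute 35 to minute 55, minute 70 to minute 120.
minute 30 to minute 50 \ B = minute 30 to minute 35.
minute 60 to minute 75 \ B = minute 60 to minute 70.
minute 80 to minute 165 \ B = minute 120 to minute 165.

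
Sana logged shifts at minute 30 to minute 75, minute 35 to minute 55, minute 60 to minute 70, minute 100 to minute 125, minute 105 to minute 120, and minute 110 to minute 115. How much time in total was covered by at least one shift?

70 minutes

Merged: minute 30 to minute 75, minute 100 to minute 125.
Lengths: 45 minutes + 25 minutes = 70 minutes.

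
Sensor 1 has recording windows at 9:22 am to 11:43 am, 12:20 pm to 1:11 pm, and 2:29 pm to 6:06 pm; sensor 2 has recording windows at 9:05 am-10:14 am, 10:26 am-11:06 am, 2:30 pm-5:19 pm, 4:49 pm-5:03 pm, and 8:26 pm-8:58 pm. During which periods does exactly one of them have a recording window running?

9:05 am–9:22 am, 10:14 am–10:26 am, 11:06 am–11:43 am, 12:20 pm–1:11 pm, 2:29 pm–2:30 pm, 5:19 pm–6:06 pm, 8:26 pm–8:58 pm

Second set merges to 9:05 am–10:14 am, 10:26 am–11:06 am, 2:30 pm–5:19 pm, 8:26 pm–8:58 pm.
Only in the first: 10:14 am–10:26 am, 11:06 am–11:43 am, 12:20 pm–1:11 pm, 2:29 pm–2:30 pm, 5:19 pm–6:06 pm.
Only in the second: 9:05 am–9:22 am, 8:26 pm–8:58 pm.
Together these are the periods covered by exactly one.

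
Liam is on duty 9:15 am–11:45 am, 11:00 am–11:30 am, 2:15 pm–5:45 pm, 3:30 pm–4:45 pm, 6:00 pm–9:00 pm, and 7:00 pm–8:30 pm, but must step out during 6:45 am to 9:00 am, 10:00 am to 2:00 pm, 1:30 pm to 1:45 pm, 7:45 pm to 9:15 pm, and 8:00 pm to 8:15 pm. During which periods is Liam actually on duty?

9:15 am–10:00 am, 2:15 pm–5:45 pm, 6:00 pm–7:45 pm

Merge the first list: 9:15 am–11:45 am, 2:15 pm–5:45 pm, 6:00 pm–9:00 pm.
Merge the second list: 6:45 am–9:00 am, 10:00 am–2:00 pm, 7:45 pm–9:15 pm.
9:15 am–11:45 am with B removed leaves 9:15 am–10:00 am.
2:15 pm–5:45 pm is untouched.
6:00 pm–9:00 pm with B removed leaves 6:00 pm–7:45 pm.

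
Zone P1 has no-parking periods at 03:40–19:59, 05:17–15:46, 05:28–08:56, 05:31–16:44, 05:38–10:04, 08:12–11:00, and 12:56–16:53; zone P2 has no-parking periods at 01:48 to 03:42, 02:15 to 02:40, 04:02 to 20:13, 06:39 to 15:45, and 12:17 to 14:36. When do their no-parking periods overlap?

First set merges to 03:40–19:59.
Second set merges to 01:48–03:42, 04:02–20:13.
03:40–19:59 meets the second set on 03:40–03:42, 04:02–19:59.

03:40–03:42, 04:02–19:59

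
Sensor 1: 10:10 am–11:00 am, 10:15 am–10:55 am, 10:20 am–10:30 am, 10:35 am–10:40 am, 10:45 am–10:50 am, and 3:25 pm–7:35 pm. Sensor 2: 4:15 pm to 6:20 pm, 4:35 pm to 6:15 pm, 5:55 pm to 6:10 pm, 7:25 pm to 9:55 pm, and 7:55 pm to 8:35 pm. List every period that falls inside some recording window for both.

4:15 pm–6:20 pm, 7:25 pm–7:35 pm

A, merged: 10:10 am–11:00 am, 3:25 pm–7:35 pm.
B, merged: 4:15 pm–6:20 pm, 7:25 pm–9:55 pm.
10:10 am–11:00 am: no overlap with the second set.
3:25 pm–7:35 pm meets the second set on 4:15 pm–6:20 pm, 7:25 pm–7:35 pm.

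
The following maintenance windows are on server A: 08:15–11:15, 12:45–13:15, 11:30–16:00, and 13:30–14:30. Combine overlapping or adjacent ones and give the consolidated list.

08:15–11:15, 11:30–16:00

Sort by start: 08:15–11:15, 11:30–16:00, 12:45–13:15, 13:30–14:30.
11:30–16:00 is disjoint → start new block.
12:45–13:15 overlaps/touches 11:30–16:00 → extend to 11:30–16:00.
13:30–14:30 overlaps/touches 11:30–16:00 → extend to 11:30–16:00.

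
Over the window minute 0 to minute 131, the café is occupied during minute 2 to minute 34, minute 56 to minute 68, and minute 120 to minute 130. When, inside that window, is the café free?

minute 0 to minute 2, minute 34 to minute 56, minute 68 to minute 120, minute 130 to minute 131

The merged coverage is minute 2 to minute 34, minute 56 to minute 68, minute 120 to minute 130.
Uncovered inside minute 0 to minute 131: minute 0 to minute 2, minute 34 to minute 56, minute 68 to minute 120, minute 130 to minute 131.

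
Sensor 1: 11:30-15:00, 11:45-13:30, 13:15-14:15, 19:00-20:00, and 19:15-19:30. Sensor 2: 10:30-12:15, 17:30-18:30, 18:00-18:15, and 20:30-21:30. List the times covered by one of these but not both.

Merge the first list: 11:30–15:00, 19:00–20:00.
Merge the second list: 10:30–12:15, 17:30–18:30, 20:30–21:30.
A \ B = 12:15–15:00, 19:00–20:00.
B \ A = 10:30–11:30, 17:30–18:30, 20:30–21:30.
Union of the two gives the symmetric difference.

10:30–11:30, 12:15–15:00, 17:30–18:30, 19:00–20:00, 20:30–21:30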